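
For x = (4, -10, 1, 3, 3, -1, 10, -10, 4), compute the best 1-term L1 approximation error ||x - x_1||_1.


Sorted |x_i| descending: [10, 10, 10, 4, 4, 3, 3, 1, 1]
Keep top 1: [10]
Tail entries: [10, 10, 4, 4, 3, 3, 1, 1]
L1 error = sum of tail = 36.

36


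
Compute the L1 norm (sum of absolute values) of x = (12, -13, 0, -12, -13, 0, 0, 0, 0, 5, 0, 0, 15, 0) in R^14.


Non-zero entries: [(0, 12), (1, -13), (3, -12), (4, -13), (9, 5), (12, 15)]
Absolute values: [12, 13, 12, 13, 5, 15]
||x||_1 = sum = 70.

70


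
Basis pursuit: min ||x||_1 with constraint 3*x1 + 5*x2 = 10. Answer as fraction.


Axis intercepts:
  x1 = 10/3, x2 = 0: L1 = 10/3
  x1 = 0, x2 = 2: L1 = 2
x* = (0, 2)
||x*||_1 = 2.

2


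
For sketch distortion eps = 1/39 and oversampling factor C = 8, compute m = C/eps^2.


1/eps = 39.
(1/eps)^2 = 1521.
m = 8*1521 = 12168.

12168


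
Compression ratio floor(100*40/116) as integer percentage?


100*m/n = 100*40/116 ≈ 34.4828.
floor = 34.

34


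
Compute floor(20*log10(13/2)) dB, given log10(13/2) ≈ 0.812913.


||x||/||e|| = 13/2.
log10(13/2) ≈ 0.812913.
20*log10(||x||/||e||) ≈ 20*0.812913 = 16.25826.
floor(16.25826) = 16.

16


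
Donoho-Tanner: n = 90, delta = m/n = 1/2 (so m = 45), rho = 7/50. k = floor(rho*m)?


m = 1/2*90 = 45.
rho = 7/50.
rho*m = 7/50*45 = 6.3.
k = floor(6.3) = 6.

6


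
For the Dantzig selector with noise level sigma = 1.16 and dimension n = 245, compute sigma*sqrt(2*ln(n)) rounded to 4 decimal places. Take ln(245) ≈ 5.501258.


ln(245) ≈ 5.501258.
2*ln(n) ≈ 11.002516.
sqrt(2*ln(n)) ≈ sqrt(11.002516) ≈ 3.317004.
threshold ≈ 1.16*3.317004 = 3.84772464 ≈ 3.8477.

3.8477


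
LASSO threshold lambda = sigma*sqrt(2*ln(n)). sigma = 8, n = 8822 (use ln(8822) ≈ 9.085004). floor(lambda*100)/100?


ln(8822) ≈ 9.085004.
2*ln(n) ≈ 18.170008.
sqrt(2*ln(n)) ≈ sqrt(18.170008) ≈ 4.262629.
lambda ≈ 8*4.262629 = 34.101032.
floor(lambda*100)/100 = 34.10.

34.10


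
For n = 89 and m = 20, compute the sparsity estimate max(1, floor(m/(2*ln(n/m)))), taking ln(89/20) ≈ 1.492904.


n/m = 89/20.
ln(n/m) ≈ 1.492904.
2*ln(n/m) ≈ 2.985808.
m/(2*ln(n/m)) ≈ 20/2.985808 ≈ 6.6984.
floor = 6.
k_max = max(1, 6) = 6.

6


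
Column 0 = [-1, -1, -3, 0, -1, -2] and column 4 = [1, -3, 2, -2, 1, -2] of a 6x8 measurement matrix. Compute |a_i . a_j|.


Inner product: -1*1 + -1*-3 + -3*2 + 0*-2 + -1*1 + -2*-2
Products: [-1, 3, -6, 0, -1, 4]
Sum = -1.
|dot| = 1.

1


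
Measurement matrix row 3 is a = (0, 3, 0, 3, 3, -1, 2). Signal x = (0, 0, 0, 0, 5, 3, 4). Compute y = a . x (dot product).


Non-zero terms: ['3*5', '-1*3', '2*4']
Products: [15, -3, 8]
y = sum = 20.

20


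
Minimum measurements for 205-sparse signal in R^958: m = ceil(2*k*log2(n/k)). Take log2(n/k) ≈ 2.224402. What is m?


log2(n/k) = log2(958/205) ≈ 2.224402.
2*k*log2(n/k) ≈ 2*205*2.224402 = 912.00482.
m = ceil(912.00482) = 913.

913


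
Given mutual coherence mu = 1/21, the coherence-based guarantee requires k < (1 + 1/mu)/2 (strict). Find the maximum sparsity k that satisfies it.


1/mu = 21.
1 + 1/mu = 22.
(1 + 1/mu)/2 = 11 is an integer and the inequality is strict, so k_max = 11 - 1 = 10.

10


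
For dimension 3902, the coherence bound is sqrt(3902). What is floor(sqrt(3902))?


62^2 = 3844 <= 3902 < 3969 = 63^2, so 62 <= sqrt(3902) < 63.
floor(sqrt(3902)) = 62.

62


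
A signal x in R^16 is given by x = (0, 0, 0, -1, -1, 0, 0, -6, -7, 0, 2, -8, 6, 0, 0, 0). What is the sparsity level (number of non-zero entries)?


Non-zero positions: [3, 4, 7, 8, 10, 11, 12].
Sparsity = 7.

7


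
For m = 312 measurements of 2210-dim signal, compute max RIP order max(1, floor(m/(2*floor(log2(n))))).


floor(log2(2210)) = 11.
2*11 = 22.
m/(2*floor(log2(n))) = 312/22 ≈ 14.1818.
floor = 14.
k = max(1, 14) = 14.

14


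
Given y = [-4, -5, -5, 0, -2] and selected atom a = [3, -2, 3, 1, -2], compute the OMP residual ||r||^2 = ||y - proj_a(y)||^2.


a^T a = 27.
a^T y = -13.
coeff = -13/27 = -13/27.
||r||^2 = 1721/27.

1721/27


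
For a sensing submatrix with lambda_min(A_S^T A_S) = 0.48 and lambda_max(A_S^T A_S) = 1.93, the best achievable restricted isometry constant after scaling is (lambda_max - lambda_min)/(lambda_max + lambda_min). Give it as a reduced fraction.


lambda_max - lambda_min = 1.93 - 0.48 = 1.45.
lambda_max + lambda_min = 1.93 + 0.48 = 2.41.
delta = 1.45/2.41 = 145/241.

145/241


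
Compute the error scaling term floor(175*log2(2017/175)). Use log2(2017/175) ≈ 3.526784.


log2(n/k) = log2(2017/175) ≈ 3.526784.
k*log2(n/k) ≈ 175*3.526784 = 617.1872.
floor(617.1872) = 617.

617


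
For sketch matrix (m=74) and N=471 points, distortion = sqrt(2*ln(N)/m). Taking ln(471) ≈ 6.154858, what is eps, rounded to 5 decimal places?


ln(471) ≈ 6.154858.
2*ln(N)/m ≈ 2*6.154858/74 ≈ 0.16634751.
eps = sqrt(0.16634751) ≈ 0.4078572 ≈ 0.40786.

0.40786


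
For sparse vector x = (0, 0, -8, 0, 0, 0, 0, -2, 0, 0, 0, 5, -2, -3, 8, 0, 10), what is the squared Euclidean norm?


Non-zero entries: [(2, -8), (7, -2), (11, 5), (12, -2), (13, -3), (14, 8), (16, 10)]
Squares: [64, 4, 25, 4, 9, 64, 100]
||x||_2^2 = sum = 270.

270


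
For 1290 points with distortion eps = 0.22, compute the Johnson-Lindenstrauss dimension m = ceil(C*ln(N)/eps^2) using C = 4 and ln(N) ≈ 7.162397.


ln(1290) ≈ 7.162397.
eps^2 = 0.22^2 = 0.0484.
C*ln(N)/eps^2 ≈ 4*7.162397/0.0484 ≈ 591.9336.
m = ceil(591.9336) = 592.

592


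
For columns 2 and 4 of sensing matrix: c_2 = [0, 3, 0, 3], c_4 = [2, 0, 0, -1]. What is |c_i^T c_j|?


Inner product: 0*2 + 3*0 + 0*0 + 3*-1
Products: [0, 0, 0, -3]
Sum = -3.
|dot| = 3.

3


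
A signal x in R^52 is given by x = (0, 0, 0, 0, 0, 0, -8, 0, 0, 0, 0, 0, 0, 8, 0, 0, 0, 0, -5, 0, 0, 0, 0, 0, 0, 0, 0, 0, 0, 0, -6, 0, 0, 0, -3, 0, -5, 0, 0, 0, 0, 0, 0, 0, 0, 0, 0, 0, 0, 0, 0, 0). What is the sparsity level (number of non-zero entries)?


Non-zero positions: [6, 13, 18, 30, 34, 36].
Sparsity = 6.

6


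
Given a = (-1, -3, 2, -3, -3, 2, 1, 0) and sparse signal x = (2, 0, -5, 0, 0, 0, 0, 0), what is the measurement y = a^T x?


Non-zero terms: ['-1*2', '2*-5']
Products: [-2, -10]
y = sum = -12.

-12


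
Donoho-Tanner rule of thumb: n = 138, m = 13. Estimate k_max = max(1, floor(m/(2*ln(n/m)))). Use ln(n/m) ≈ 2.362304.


n/m = 138/13.
ln(n/m) ≈ 2.362304.
2*ln(n/m) ≈ 4.724608.
m/(2*ln(n/m)) ≈ 13/4.724608 ≈ 2.7516.
floor = 2.
k_max = max(1, 2) = 2.

2


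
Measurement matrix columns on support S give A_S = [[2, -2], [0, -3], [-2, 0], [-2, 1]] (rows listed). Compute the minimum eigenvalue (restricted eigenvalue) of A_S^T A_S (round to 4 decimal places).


A_S^T A_S = [[12, -6], [-6, 14]].
trace = 26.
det = 132.
disc = trace^2 - 4*det = 676 - 4*132 = 148.
sqrt(148) ≈ 12.165525.
lam_min = (26 - sqrt(148))/2 ≈ (26 - 12.165525)/2 = 6.9172375 ≈ 6.9172.

6.9172


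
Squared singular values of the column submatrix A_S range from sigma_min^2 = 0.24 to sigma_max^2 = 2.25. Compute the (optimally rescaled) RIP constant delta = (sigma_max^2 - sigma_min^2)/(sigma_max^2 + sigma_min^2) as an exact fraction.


lambda_max - lambda_min = 2.25 - 0.24 = 2.01.
lambda_max + lambda_min = 2.25 + 0.24 = 2.49.
delta = 2.01/2.49 = 201/249 = 67/83.

67/83


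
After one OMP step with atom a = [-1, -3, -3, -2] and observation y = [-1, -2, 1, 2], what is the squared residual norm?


a^T a = 23.
a^T y = 0.
coeff = 0/23 = 0.
||r||^2 = 10.

10


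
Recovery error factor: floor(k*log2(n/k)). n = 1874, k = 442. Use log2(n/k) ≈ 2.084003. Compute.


log2(n/k) = log2(1874/442) ≈ 2.084003.
k*log2(n/k) ≈ 442*2.084003 = 921.129326.
floor(921.129326) = 921.

921


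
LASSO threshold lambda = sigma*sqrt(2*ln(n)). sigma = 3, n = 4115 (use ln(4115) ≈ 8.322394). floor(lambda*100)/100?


ln(4115) ≈ 8.322394.
2*ln(n) ≈ 16.644788.
sqrt(2*ln(n)) ≈ sqrt(16.644788) ≈ 4.079802.
lambda ≈ 3*4.079802 = 12.239406.
floor(lambda*100)/100 = 12.23.

12.23


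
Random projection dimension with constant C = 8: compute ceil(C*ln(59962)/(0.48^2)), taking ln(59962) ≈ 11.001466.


ln(59962) ≈ 11.001466.
eps^2 = 0.48^2 = 0.2304.
C*ln(N)/eps^2 ≈ 8*11.001466/0.2304 ≈ 381.9953.
m = ceil(381.9953) = 382.

382


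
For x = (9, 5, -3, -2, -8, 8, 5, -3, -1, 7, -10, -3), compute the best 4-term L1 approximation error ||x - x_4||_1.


Sorted |x_i| descending: [10, 9, 8, 8, 7, 5, 5, 3, 3, 3, 2, 1]
Keep top 4: [10, 9, 8, 8]
Tail entries: [7, 5, 5, 3, 3, 3, 2, 1]
L1 error = sum of tail = 29.

29


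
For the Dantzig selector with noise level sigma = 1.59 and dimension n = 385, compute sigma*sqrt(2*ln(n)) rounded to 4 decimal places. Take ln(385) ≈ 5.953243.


ln(385) ≈ 5.953243.
2*ln(n) ≈ 11.906486.
sqrt(2*ln(n)) ≈ sqrt(11.906486) ≈ 3.450578.
threshold ≈ 1.59*3.450578 = 5.48641902 ≈ 5.4864.

5.4864


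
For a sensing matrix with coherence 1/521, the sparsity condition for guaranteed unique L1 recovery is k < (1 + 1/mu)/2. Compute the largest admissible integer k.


1/mu = 521.
1 + 1/mu = 522.
(1 + 1/mu)/2 = 261 is an integer and the inequality is strict, so k_max = 261 - 1 = 260.

260


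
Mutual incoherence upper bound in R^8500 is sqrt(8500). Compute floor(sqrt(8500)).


92^2 = 8464 <= 8500 < 8649 = 93^2, so 92 <= sqrt(8500) < 93.
floor(sqrt(8500)) = 92.

92


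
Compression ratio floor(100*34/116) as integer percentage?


100*m/n = 100*34/116 ≈ 29.3103.
floor = 29.

29


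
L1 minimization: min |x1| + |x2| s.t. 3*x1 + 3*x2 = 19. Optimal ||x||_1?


Axis intercepts:
  x1 = 19/3, x2 = 0: L1 = 19/3
  x1 = 0, x2 = 19/3: L1 = 19/3
x* = (19/3, 0)
||x*||_1 = 19/3.

19/3


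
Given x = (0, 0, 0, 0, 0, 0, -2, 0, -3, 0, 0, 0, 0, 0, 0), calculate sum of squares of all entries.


Non-zero entries: [(6, -2), (8, -3)]
Squares: [4, 9]
||x||_2^2 = sum = 13.

13


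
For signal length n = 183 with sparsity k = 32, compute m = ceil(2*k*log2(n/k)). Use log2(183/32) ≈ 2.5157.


log2(n/k) = log2(183/32) ≈ 2.5157.
2*k*log2(n/k) ≈ 2*32*2.5157 = 161.0048.
m = ceil(161.0048) = 162.

162


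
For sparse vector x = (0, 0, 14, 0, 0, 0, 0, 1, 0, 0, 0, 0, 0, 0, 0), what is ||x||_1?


Non-zero entries: [(2, 14), (7, 1)]
Absolute values: [14, 1]
||x||_1 = sum = 15.

15


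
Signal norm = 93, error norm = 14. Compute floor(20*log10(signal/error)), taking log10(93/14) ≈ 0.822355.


||x||/||e|| = 93/14.
log10(93/14) ≈ 0.822355.
20*log10(||x||/||e||) ≈ 20*0.822355 = 16.4471.
floor(16.4471) = 16.

16


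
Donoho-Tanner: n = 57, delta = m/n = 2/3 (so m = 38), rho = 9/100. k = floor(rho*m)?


m = 2/3*57 = 38.
rho = 9/100.
rho*m = 9/100*38 = 3.42.
k = floor(3.42) = 3.

3


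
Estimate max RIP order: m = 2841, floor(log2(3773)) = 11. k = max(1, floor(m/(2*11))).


floor(log2(3773)) = 11.
2*11 = 22.
m/(2*floor(log2(n))) = 2841/22 ≈ 129.1364.
floor = 129.
k = max(1, 129) = 129.

129


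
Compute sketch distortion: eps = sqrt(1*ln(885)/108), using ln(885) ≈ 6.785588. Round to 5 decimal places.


ln(885) ≈ 6.785588.
1*ln(N)/m ≈ 1*6.785588/108 ≈ 0.06282952.
eps = sqrt(0.06282952) ≈ 0.2506582 ≈ 0.25066.

0.25066


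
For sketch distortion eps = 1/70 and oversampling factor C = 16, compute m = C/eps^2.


1/eps = 70.
(1/eps)^2 = 4900.
m = 16*4900 = 78400.

78400


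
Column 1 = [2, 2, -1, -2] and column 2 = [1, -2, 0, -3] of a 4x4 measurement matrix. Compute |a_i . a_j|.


Inner product: 2*1 + 2*-2 + -1*0 + -2*-3
Products: [2, -4, 0, 6]
Sum = 4.
|dot| = 4.

4


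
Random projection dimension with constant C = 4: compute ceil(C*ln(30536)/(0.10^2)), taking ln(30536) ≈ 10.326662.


ln(30536) ≈ 10.326662.
eps^2 = 0.10^2 = 0.01.
C*ln(N)/eps^2 ≈ 4*10.326662/0.01 ≈ 4130.6648.
m = ceil(4130.6648) = 4131.

4131


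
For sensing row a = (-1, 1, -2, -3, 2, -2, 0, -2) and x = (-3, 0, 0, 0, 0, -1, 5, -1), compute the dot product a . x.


Non-zero terms: ['-1*-3', '-2*-1', '0*5', '-2*-1']
Products: [3, 2, 0, 2]
y = sum = 7.

7


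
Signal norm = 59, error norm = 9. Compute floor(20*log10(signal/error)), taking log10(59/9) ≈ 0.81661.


||x||/||e|| = 59/9.
log10(59/9) ≈ 0.81661.
20*log10(||x||/||e||) ≈ 20*0.81661 = 16.3322.
floor(16.3322) = 16.

16


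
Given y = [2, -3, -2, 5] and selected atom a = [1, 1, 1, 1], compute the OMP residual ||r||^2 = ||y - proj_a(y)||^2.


a^T a = 4.
a^T y = 2.
coeff = 2/4 = 1/2.
||r||^2 = 41.

41


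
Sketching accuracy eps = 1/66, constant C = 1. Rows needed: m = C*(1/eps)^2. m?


1/eps = 66.
(1/eps)^2 = 4356.
m = 1*4356 = 4356.

4356


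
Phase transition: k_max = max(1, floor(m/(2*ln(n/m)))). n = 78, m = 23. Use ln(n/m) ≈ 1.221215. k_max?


n/m = 78/23.
ln(n/m) ≈ 1.221215.
2*ln(n/m) ≈ 2.44243.
m/(2*ln(n/m)) ≈ 23/2.44243 ≈ 9.4169.
floor = 9.
k_max = max(1, 9) = 9.

9


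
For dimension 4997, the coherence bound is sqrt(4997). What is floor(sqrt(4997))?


70^2 = 4900 <= 4997 < 5041 = 71^2, so 70 <= sqrt(4997) < 71.
floor(sqrt(4997)) = 70.

70


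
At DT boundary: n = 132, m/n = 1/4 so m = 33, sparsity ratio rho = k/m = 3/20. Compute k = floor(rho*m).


m = 1/4*132 = 33.
rho = 3/20.
rho*m = 3/20*33 = 4.95.
k = floor(4.95) = 4.

4


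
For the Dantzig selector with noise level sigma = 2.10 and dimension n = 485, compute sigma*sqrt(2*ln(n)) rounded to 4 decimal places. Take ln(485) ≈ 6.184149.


ln(485) ≈ 6.184149.
2*ln(n) ≈ 12.368298.
sqrt(2*ln(n)) ≈ sqrt(12.368298) ≈ 3.516859.
threshold ≈ 2.10*3.516859 = 7.3854039 ≈ 7.3854.

7.3854


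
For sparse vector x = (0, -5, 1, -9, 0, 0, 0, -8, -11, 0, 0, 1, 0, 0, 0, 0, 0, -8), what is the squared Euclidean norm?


Non-zero entries: [(1, -5), (2, 1), (3, -9), (7, -8), (8, -11), (11, 1), (17, -8)]
Squares: [25, 1, 81, 64, 121, 1, 64]
||x||_2^2 = sum = 357.

357


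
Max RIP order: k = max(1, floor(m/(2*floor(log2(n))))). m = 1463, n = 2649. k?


floor(log2(2649)) = 11.
2*11 = 22.
m/(2*floor(log2(n))) = 1463/22 ≈ 66.5.
floor = 66.
k = max(1, 66) = 66.

66


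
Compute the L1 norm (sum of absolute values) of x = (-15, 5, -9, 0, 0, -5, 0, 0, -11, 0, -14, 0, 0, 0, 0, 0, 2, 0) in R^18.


Non-zero entries: [(0, -15), (1, 5), (2, -9), (5, -5), (8, -11), (10, -14), (16, 2)]
Absolute values: [15, 5, 9, 5, 11, 14, 2]
||x||_1 = sum = 61.

61


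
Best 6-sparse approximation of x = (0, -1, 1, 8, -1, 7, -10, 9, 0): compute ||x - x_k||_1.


Sorted |x_i| descending: [10, 9, 8, 7, 1, 1, 1, 0, 0]
Keep top 6: [10, 9, 8, 7, 1, 1]
Tail entries: [1, 0, 0]
L1 error = sum of tail = 1.

1


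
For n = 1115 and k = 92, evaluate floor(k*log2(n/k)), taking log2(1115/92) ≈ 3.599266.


log2(n/k) = log2(1115/92) ≈ 3.599266.
k*log2(n/k) ≈ 92*3.599266 = 331.132472.
floor(331.132472) = 331.

331


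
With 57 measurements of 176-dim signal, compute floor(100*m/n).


100*m/n = 100*57/176 ≈ 32.3864.
floor = 32.

32


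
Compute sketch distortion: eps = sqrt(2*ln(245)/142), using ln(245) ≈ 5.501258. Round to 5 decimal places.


ln(245) ≈ 5.501258.
2*ln(N)/m ≈ 2*5.501258/142 ≈ 0.07748251.
eps = sqrt(0.07748251) ≈ 0.2783568 ≈ 0.27836.

0.27836


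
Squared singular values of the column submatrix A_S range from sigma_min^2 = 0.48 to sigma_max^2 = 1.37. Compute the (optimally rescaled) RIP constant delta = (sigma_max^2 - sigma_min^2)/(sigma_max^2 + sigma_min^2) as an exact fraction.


lambda_max - lambda_min = 1.37 - 0.48 = 0.89.
lambda_max + lambda_min = 1.37 + 0.48 = 1.85.
delta = 0.89/1.85 = 89/185.

89/185


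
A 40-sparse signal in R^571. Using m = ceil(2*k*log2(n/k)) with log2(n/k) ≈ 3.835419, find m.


log2(n/k) = log2(571/40) ≈ 3.835419.
2*k*log2(n/k) ≈ 2*40*3.835419 = 306.83352.
m = ceil(306.83352) = 307.

307


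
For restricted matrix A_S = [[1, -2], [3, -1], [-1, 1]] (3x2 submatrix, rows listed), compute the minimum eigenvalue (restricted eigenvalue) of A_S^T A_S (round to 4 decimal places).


A_S^T A_S = [[11, -6], [-6, 6]].
trace = 17.
det = 30.
disc = trace^2 - 4*det = 289 - 4*30 = 169.
sqrt(169) = 13.
lam_min = (17 - 13)/2 = 2 = 2.0000.

2.0000


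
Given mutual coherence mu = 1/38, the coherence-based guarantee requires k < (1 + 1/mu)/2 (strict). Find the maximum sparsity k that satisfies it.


1/mu = 38.
1 + 1/mu = 39.
(1 + 1/mu)/2 = 19.5 is not an integer, so k_max = floor(19.5) = 19.

19


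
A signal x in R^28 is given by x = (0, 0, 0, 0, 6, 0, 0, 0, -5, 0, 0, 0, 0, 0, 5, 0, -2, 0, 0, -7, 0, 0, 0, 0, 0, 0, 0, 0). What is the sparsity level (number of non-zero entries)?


Non-zero positions: [4, 8, 14, 16, 19].
Sparsity = 5.

5


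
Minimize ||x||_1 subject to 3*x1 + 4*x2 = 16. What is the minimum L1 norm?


Axis intercepts:
  x1 = 16/3, x2 = 0: L1 = 16/3
  x1 = 0, x2 = 4: L1 = 4
x* = (0, 4)
||x*||_1 = 4.

4


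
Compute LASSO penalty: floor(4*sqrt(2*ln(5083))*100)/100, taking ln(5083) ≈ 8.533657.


ln(5083) ≈ 8.533657.
2*ln(n) ≈ 17.067314.
sqrt(2*ln(n)) ≈ sqrt(17.067314) ≈ 4.131261.
lambda ≈ 4*4.131261 = 16.525044.
floor(lambda*100)/100 = 16.52.

16.52


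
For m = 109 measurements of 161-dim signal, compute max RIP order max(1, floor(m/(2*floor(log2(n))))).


floor(log2(161)) = 7.
2*7 = 14.
m/(2*floor(log2(n))) = 109/14 ≈ 7.7857.
floor = 7.
k = max(1, 7) = 7.

7


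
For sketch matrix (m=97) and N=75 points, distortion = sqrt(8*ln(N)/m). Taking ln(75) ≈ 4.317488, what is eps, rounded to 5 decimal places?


ln(75) ≈ 4.317488.
8*ln(N)/m ≈ 8*4.317488/97 ≈ 0.35608148.
eps = sqrt(0.35608148) ≈ 0.5967256 ≈ 0.59673.

0.59673


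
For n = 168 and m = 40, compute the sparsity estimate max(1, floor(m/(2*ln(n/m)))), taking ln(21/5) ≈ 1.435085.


n/m = 168/40 = 21/5.
ln(n/m) ≈ 1.435085.
2*ln(n/m) ≈ 2.87017.
m/(2*ln(n/m)) ≈ 40/2.87017 ≈ 13.9365.
floor = 13.
k_max = max(1, 13) = 13.

13


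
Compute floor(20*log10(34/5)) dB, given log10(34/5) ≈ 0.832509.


||x||/||e|| = 34/5.
log10(34/5) ≈ 0.832509.
20*log10(||x||/||e||) ≈ 20*0.832509 = 16.65018.
floor(16.65018) = 16.

16


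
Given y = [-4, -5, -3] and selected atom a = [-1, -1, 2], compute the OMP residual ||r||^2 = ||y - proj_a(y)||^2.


a^T a = 6.
a^T y = 3.
coeff = 3/6 = 1/2.
||r||^2 = 97/2.

97/2


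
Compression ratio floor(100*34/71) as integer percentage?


100*m/n = 100*34/71 ≈ 47.8873.
floor = 47.

47


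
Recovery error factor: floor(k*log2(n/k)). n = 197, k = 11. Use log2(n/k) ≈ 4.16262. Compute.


log2(n/k) = log2(197/11) ≈ 4.16262.
k*log2(n/k) ≈ 11*4.16262 = 45.78882.
floor(45.78882) = 45.

45


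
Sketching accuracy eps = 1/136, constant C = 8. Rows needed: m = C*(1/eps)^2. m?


1/eps = 136.
(1/eps)^2 = 18496.
m = 8*18496 = 147968.

147968


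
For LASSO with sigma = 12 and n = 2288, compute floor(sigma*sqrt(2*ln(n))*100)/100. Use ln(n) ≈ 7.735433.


ln(2288) ≈ 7.735433.
2*ln(n) ≈ 15.470866.
sqrt(2*ln(n)) ≈ sqrt(15.470866) ≈ 3.933302.
lambda ≈ 12*3.933302 = 47.199624.
floor(lambda*100)/100 = 47.19.

47.19


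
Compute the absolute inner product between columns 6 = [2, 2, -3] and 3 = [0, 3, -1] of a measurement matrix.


Inner product: 2*0 + 2*3 + -3*-1
Products: [0, 6, 3]
Sum = 9.
|dot| = 9.

9


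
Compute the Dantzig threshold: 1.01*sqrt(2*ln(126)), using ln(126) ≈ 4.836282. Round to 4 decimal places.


ln(126) ≈ 4.836282.
2*ln(n) ≈ 9.672564.
sqrt(2*ln(n)) ≈ sqrt(9.672564) ≈ 3.110075.
threshold ≈ 1.01*3.110075 = 3.14117575 ≈ 3.1412.

3.1412


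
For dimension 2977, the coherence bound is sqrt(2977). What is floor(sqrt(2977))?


54^2 = 2916 <= 2977 < 3025 = 55^2, so 54 <= sqrt(2977) < 55.
floor(sqrt(2977)) = 54.

54


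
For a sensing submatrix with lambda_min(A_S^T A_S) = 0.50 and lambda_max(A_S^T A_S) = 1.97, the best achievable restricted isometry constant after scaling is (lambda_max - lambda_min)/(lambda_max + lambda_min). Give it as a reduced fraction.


lambda_max - lambda_min = 1.97 - 0.50 = 1.47.
lambda_max + lambda_min = 1.97 + 0.50 = 2.47.
delta = 1.47/2.47 = 147/247.

147/247


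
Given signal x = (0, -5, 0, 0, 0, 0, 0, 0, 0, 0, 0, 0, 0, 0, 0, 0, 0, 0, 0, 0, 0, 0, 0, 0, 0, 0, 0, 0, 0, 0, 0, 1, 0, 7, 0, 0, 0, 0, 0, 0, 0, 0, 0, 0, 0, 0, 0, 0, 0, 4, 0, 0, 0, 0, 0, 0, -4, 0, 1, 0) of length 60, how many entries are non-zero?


Non-zero positions: [1, 31, 33, 49, 56, 58].
Sparsity = 6.

6


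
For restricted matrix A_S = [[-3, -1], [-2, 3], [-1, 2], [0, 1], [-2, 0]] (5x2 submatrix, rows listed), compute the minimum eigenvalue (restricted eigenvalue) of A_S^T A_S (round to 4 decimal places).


A_S^T A_S = [[18, -5], [-5, 15]].
trace = 33.
det = 245.
disc = trace^2 - 4*det = 1089 - 4*245 = 109.
sqrt(109) ≈ 10.440307.
lam_min = (33 - sqrt(109))/2 ≈ (33 - 10.440307)/2 = 11.2798465 ≈ 11.2798.

11.2798


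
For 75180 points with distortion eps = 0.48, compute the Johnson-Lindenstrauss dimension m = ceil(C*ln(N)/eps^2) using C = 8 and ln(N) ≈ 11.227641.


ln(75180) ≈ 11.227641.
eps^2 = 0.48^2 = 0.2304.
C*ln(N)/eps^2 ≈ 8*11.227641/0.2304 ≈ 389.8486.
m = ceil(389.8486) = 390.

390


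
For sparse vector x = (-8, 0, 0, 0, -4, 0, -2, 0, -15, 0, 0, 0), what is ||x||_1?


Non-zero entries: [(0, -8), (4, -4), (6, -2), (8, -15)]
Absolute values: [8, 4, 2, 15]
||x||_1 = sum = 29.

29


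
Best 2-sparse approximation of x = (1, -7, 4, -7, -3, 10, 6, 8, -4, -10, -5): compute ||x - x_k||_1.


Sorted |x_i| descending: [10, 10, 8, 7, 7, 6, 5, 4, 4, 3, 1]
Keep top 2: [10, 10]
Tail entries: [8, 7, 7, 6, 5, 4, 4, 3, 1]
L1 error = sum of tail = 45.

45


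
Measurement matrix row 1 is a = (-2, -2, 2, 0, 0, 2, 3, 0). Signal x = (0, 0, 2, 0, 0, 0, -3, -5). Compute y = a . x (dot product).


Non-zero terms: ['2*2', '3*-3', '0*-5']
Products: [4, -9, 0]
y = sum = -5.

-5


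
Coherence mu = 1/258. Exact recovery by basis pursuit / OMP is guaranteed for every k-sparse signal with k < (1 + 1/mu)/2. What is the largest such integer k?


1/mu = 258.
1 + 1/mu = 259.
(1 + 1/mu)/2 = 129.5 is not an integer, so k_max = floor(129.5) = 129.

129


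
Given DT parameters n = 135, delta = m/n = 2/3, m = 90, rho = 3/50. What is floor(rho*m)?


m = 2/3*135 = 90.
rho = 3/50.
rho*m = 3/50*90 = 5.4.
k = floor(5.4) = 5.

5


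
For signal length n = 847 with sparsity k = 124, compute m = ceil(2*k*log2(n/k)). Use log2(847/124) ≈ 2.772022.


log2(n/k) = log2(847/124) ≈ 2.772022.
2*k*log2(n/k) ≈ 2*124*2.772022 = 687.461456.
m = ceil(687.461456) = 688.

688


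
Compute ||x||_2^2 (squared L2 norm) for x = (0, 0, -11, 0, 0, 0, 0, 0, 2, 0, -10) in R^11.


Non-zero entries: [(2, -11), (8, 2), (10, -10)]
Squares: [121, 4, 100]
||x||_2^2 = sum = 225.

225


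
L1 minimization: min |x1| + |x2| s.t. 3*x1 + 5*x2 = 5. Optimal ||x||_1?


Axis intercepts:
  x1 = 5/3, x2 = 0: L1 = 5/3
  x1 = 0, x2 = 1: L1 = 1
x* = (0, 1)
||x*||_1 = 1.

1


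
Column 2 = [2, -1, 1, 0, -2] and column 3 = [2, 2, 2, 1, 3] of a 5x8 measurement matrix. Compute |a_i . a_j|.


Inner product: 2*2 + -1*2 + 1*2 + 0*1 + -2*3
Products: [4, -2, 2, 0, -6]
Sum = -2.
|dot| = 2.

2


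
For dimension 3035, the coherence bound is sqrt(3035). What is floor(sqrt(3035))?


55^2 = 3025 <= 3035 < 3136 = 56^2, so 55 <= sqrt(3035) < 56.
floor(sqrt(3035)) = 55.

55


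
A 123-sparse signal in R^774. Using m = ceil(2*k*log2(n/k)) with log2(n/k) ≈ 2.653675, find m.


log2(n/k) = log2(774/123) ≈ 2.653675.
2*k*log2(n/k) ≈ 2*123*2.653675 = 652.80405.
m = ceil(652.80405) = 653.

653


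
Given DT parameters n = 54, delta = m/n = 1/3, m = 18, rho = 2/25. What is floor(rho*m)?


m = 1/3*54 = 18.
rho = 2/25.
rho*m = 2/25*18 = 1.44.
k = floor(1.44) = 1.

1


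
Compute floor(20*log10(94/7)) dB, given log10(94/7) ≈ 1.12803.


||x||/||e|| = 94/7.
log10(94/7) ≈ 1.12803.
20*log10(||x||/||e||) ≈ 20*1.12803 = 22.5606.
floor(22.5606) = 22.

22


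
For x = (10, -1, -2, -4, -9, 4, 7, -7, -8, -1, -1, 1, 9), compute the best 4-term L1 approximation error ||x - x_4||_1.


Sorted |x_i| descending: [10, 9, 9, 8, 7, 7, 4, 4, 2, 1, 1, 1, 1]
Keep top 4: [10, 9, 9, 8]
Tail entries: [7, 7, 4, 4, 2, 1, 1, 1, 1]
L1 error = sum of tail = 28.

28


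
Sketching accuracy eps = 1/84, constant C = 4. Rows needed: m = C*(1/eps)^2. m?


1/eps = 84.
(1/eps)^2 = 7056.
m = 4*7056 = 28224.

28224


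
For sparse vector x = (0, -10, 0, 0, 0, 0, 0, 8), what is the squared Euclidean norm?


Non-zero entries: [(1, -10), (7, 8)]
Squares: [100, 64]
||x||_2^2 = sum = 164.

164


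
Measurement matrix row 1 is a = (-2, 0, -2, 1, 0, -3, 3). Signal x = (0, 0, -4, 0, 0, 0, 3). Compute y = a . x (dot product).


Non-zero terms: ['-2*-4', '3*3']
Products: [8, 9]
y = sum = 17.

17


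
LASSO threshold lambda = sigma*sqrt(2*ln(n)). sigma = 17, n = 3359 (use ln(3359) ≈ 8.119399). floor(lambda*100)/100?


ln(3359) ≈ 8.119399.
2*ln(n) ≈ 16.238798.
sqrt(2*ln(n)) ≈ sqrt(16.238798) ≈ 4.029739.
lambda ≈ 17*4.029739 = 68.505563.
floor(lambda*100)/100 = 68.50.

68.50


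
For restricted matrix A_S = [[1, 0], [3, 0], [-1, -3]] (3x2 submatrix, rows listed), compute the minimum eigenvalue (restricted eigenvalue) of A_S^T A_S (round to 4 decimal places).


A_S^T A_S = [[11, 3], [3, 9]].
trace = 20.
det = 90.
disc = trace^2 - 4*det = 400 - 4*90 = 40.
sqrt(40) ≈ 6.324555.
lam_min = (20 - sqrt(40))/2 ≈ (20 - 6.324555)/2 = 6.8377225 ≈ 6.8377.

6.8377


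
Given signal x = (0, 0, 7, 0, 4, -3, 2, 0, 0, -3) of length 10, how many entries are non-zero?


Non-zero positions: [2, 4, 5, 6, 9].
Sparsity = 5.

5


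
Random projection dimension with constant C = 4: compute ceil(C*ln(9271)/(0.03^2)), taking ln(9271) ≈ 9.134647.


ln(9271) ≈ 9.134647.
eps^2 = 0.03^2 = 0.0009.
C*ln(N)/eps^2 ≈ 4*9.134647/0.0009 ≈ 40598.4311.
m = ceil(40598.4311) = 40599.

40599


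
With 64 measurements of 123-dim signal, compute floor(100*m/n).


100*m/n = 100*64/123 ≈ 52.0325.
floor = 52.

52


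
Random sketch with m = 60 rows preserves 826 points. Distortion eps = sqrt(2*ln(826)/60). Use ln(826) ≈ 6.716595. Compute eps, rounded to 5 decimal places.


ln(826) ≈ 6.716595.
2*ln(N)/m ≈ 2*6.716595/60 ≈ 0.2238865.
eps = sqrt(0.2238865) ≈ 0.4731665 ≈ 0.47317.

0.47317


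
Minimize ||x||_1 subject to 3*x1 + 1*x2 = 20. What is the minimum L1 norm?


Axis intercepts:
  x1 = 20/3, x2 = 0: L1 = 20/3
  x1 = 0, x2 = 20: L1 = 20
x* = (20/3, 0)
||x*||_1 = 20/3.

20/3


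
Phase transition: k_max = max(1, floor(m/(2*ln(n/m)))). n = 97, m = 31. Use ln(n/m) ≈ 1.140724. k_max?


n/m = 97/31.
ln(n/m) ≈ 1.140724.
2*ln(n/m) ≈ 2.281448.
m/(2*ln(n/m)) ≈ 31/2.281448 ≈ 13.5879.
floor = 13.
k_max = max(1, 13) = 13.

13


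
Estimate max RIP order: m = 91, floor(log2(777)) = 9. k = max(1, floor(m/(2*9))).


floor(log2(777)) = 9.
2*9 = 18.
m/(2*floor(log2(n))) = 91/18 ≈ 5.0556.
floor = 5.
k = max(1, 5) = 5.

5


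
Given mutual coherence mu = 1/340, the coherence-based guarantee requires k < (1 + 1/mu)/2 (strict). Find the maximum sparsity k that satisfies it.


1/mu = 340.
1 + 1/mu = 341.
(1 + 1/mu)/2 = 170.5 is not an integer, so k_max = floor(170.5) = 170.

170


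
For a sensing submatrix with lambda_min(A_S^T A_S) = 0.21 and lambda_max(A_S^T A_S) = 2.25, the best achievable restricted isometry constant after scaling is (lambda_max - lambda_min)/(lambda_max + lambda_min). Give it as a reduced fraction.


lambda_max - lambda_min = 2.25 - 0.21 = 2.04.
lambda_max + lambda_min = 2.25 + 0.21 = 2.46.
delta = 2.04/2.46 = 204/246 = 34/41.

34/41


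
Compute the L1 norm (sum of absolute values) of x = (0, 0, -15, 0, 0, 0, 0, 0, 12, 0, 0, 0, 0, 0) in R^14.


Non-zero entries: [(2, -15), (8, 12)]
Absolute values: [15, 12]
||x||_1 = sum = 27.

27


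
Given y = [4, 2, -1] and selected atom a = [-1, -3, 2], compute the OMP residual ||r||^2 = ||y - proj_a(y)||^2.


a^T a = 14.
a^T y = -12.
coeff = -12/14 = -6/7.
||r||^2 = 75/7.

75/7


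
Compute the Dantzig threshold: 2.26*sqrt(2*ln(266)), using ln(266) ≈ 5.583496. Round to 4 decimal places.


ln(266) ≈ 5.583496.
2*ln(n) ≈ 11.166992.
sqrt(2*ln(n)) ≈ sqrt(11.166992) ≈ 3.341705.
threshold ≈ 2.26*3.341705 = 7.5522533 ≈ 7.5523.

7.5523


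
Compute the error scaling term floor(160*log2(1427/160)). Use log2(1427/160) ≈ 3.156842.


log2(n/k) = log2(1427/160) ≈ 3.156842.
k*log2(n/k) ≈ 160*3.156842 = 505.09472.
floor(505.09472) = 505.

505


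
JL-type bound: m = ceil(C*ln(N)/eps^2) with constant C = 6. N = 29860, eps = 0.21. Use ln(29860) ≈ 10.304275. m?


ln(29860) ≈ 10.304275.
eps^2 = 0.21^2 = 0.0441.
C*ln(N)/eps^2 ≈ 6*10.304275/0.0441 ≈ 1401.9422.
m = ceil(1401.9422) = 1402.

1402


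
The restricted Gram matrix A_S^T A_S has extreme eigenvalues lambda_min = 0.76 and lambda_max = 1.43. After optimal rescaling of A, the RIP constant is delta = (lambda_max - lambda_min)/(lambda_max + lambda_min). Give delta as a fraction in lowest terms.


lambda_max - lambda_min = 1.43 - 0.76 = 0.67.
lambda_max + lambda_min = 1.43 + 0.76 = 2.19.
delta = 0.67/2.19 = 67/219.

67/219


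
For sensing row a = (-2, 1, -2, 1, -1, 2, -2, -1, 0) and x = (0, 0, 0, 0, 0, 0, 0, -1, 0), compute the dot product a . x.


Non-zero terms: ['-1*-1']
Products: [1]
y = sum = 1.

1


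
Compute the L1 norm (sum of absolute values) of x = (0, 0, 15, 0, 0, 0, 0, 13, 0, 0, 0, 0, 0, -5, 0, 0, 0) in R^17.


Non-zero entries: [(2, 15), (7, 13), (13, -5)]
Absolute values: [15, 13, 5]
||x||_1 = sum = 33.

33


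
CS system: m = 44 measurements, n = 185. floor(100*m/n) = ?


100*m/n = 100*44/185 ≈ 23.7838.
floor = 23.

23


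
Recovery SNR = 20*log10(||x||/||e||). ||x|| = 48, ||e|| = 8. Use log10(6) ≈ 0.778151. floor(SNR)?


||x||/||e|| = 48/8 = 6.
log10(6) ≈ 0.778151.
20*log10(||x||/||e||) ≈ 20*0.778151 = 15.56302.
floor(15.56302) = 15.

15


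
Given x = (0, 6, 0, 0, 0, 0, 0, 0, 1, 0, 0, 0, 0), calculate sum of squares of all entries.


Non-zero entries: [(1, 6), (8, 1)]
Squares: [36, 1]
||x||_2^2 = sum = 37.

37


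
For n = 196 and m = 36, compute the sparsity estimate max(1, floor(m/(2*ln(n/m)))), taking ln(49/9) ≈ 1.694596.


n/m = 196/36 = 49/9.
ln(n/m) ≈ 1.694596.
2*ln(n/m) ≈ 3.389192.
m/(2*ln(n/m)) ≈ 36/3.389192 ≈ 10.622.
floor = 10.
k_max = max(1, 10) = 10.

10


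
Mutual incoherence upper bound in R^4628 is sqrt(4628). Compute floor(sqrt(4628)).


68^2 = 4624 <= 4628 < 4761 = 69^2, so 68 <= sqrt(4628) < 69.
floor(sqrt(4628)) = 68.

68


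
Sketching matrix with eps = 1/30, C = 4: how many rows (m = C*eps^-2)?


1/eps = 30.
(1/eps)^2 = 900.
m = 4*900 = 3600.

3600


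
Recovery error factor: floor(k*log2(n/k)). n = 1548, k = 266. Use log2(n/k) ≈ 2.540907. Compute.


log2(n/k) = log2(1548/266) ≈ 2.540907.
k*log2(n/k) ≈ 266*2.540907 = 675.881262.
floor(675.881262) = 675.

675


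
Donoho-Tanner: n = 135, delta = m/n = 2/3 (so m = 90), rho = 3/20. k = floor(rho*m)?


m = 2/3*135 = 90.
rho = 3/20.
rho*m = 3/20*90 = 13.5.
k = floor(13.5) = 13.

13


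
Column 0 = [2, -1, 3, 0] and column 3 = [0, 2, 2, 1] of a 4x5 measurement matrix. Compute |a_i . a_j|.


Inner product: 2*0 + -1*2 + 3*2 + 0*1
Products: [0, -2, 6, 0]
Sum = 4.
|dot| = 4.

4


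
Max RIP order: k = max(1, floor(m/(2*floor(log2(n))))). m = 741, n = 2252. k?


floor(log2(2252)) = 11.
2*11 = 22.
m/(2*floor(log2(n))) = 741/22 ≈ 33.6818.
floor = 33.
k = max(1, 33) = 33.

33


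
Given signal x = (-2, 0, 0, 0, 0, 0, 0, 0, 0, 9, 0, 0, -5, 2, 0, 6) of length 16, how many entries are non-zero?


Non-zero positions: [0, 9, 12, 13, 15].
Sparsity = 5.

5


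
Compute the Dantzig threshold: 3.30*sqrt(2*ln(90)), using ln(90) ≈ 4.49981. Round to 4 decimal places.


ln(90) ≈ 4.49981.
2*ln(n) ≈ 8.99962.
sqrt(2*ln(n)) ≈ sqrt(8.99962) ≈ 2.999937.
threshold ≈ 3.30*2.999937 = 9.8997921 ≈ 9.8998.

9.8998


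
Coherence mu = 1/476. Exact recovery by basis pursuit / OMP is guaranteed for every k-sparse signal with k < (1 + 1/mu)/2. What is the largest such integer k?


1/mu = 476.
1 + 1/mu = 477.
(1 + 1/mu)/2 = 238.5 is not an integer, so k_max = floor(238.5) = 238.

238


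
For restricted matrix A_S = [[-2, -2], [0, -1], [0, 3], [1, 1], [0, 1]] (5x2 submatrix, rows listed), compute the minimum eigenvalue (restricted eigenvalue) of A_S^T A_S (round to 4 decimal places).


A_S^T A_S = [[5, 5], [5, 16]].
trace = 21.
det = 55.
disc = trace^2 - 4*det = 441 - 4*55 = 221.
sqrt(221) ≈ 14.866069.
lam_min = (21 - sqrt(221))/2 ≈ (21 - 14.866069)/2 = 3.0669655 ≈ 3.0670.

3.0670


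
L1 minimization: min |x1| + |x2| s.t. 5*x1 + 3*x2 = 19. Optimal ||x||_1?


Axis intercepts:
  x1 = 19/5, x2 = 0: L1 = 19/5
  x1 = 0, x2 = 19/3: L1 = 19/3
x* = (19/5, 0)
||x*||_1 = 19/5.

19/5


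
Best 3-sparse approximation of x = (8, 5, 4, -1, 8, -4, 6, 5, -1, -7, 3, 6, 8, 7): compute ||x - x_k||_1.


Sorted |x_i| descending: [8, 8, 8, 7, 7, 6, 6, 5, 5, 4, 4, 3, 1, 1]
Keep top 3: [8, 8, 8]
Tail entries: [7, 7, 6, 6, 5, 5, 4, 4, 3, 1, 1]
L1 error = sum of tail = 49.

49


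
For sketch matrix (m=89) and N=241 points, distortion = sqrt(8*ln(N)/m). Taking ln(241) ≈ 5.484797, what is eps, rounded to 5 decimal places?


ln(241) ≈ 5.484797.
8*ln(N)/m ≈ 8*5.484797/89 ≈ 0.49301546.
eps = sqrt(0.49301546) ≈ 0.7021506 ≈ 0.70215.

0.70215


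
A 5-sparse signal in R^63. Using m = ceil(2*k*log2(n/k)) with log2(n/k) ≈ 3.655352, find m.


log2(n/k) = log2(63/5) ≈ 3.655352.
2*k*log2(n/k) ≈ 2*5*3.655352 = 36.55352.
m = ceil(36.55352) = 37.

37


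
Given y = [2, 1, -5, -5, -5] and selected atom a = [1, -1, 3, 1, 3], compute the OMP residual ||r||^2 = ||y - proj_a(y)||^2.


a^T a = 21.
a^T y = -34.
coeff = -34/21 = -34/21.
||r||^2 = 524/21.

524/21


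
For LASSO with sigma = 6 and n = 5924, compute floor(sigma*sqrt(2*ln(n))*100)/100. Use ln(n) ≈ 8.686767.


ln(5924) ≈ 8.686767.
2*ln(n) ≈ 17.373534.
sqrt(2*ln(n)) ≈ sqrt(17.373534) ≈ 4.168157.
lambda ≈ 6*4.168157 = 25.008942.
floor(lambda*100)/100 = 25.00.

25.00


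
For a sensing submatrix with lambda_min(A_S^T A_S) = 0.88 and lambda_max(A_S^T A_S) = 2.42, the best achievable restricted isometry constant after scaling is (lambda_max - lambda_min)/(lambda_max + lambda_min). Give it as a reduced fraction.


lambda_max - lambda_min = 2.42 - 0.88 = 1.54.
lambda_max + lambda_min = 2.42 + 0.88 = 3.30.
delta = 1.54/3.30 = 154/330 = 7/15.

7/15


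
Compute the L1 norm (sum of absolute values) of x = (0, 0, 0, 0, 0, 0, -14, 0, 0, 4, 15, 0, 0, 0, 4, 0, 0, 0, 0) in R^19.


Non-zero entries: [(6, -14), (9, 4), (10, 15), (14, 4)]
Absolute values: [14, 4, 15, 4]
||x||_1 = sum = 37.

37


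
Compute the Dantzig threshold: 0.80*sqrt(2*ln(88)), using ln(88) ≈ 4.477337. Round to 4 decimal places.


ln(88) ≈ 4.477337.
2*ln(n) ≈ 8.954674.
sqrt(2*ln(n)) ≈ sqrt(8.954674) ≈ 2.992436.
threshold ≈ 0.80*2.992436 = 2.3939488 ≈ 2.3939.

2.3939


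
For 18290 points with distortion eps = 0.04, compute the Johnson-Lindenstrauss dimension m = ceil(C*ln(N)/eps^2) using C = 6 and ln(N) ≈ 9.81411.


ln(18290) ≈ 9.81411.
eps^2 = 0.04^2 = 0.0016.
C*ln(N)/eps^2 ≈ 6*9.81411/0.0016 ≈ 36802.9125.
m = ceil(36802.9125) = 36803.

36803


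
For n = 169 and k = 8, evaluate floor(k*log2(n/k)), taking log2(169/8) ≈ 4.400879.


log2(n/k) = log2(169/8) ≈ 4.400879.
k*log2(n/k) ≈ 8*4.400879 = 35.207032.
floor(35.207032) = 35.

35


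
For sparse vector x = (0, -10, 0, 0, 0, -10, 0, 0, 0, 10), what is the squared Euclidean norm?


Non-zero entries: [(1, -10), (5, -10), (9, 10)]
Squares: [100, 100, 100]
||x||_2^2 = sum = 300.

300


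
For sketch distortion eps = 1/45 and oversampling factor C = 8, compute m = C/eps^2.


1/eps = 45.
(1/eps)^2 = 2025.
m = 8*2025 = 16200.

16200


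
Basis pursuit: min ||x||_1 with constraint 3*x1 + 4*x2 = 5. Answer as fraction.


Axis intercepts:
  x1 = 5/3, x2 = 0: L1 = 5/3
  x1 = 0, x2 = 5/4: L1 = 5/4
x* = (0, 5/4)
||x*||_1 = 5/4.

5/4


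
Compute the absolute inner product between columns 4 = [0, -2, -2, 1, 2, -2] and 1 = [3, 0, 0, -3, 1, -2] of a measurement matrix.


Inner product: 0*3 + -2*0 + -2*0 + 1*-3 + 2*1 + -2*-2
Products: [0, 0, 0, -3, 2, 4]
Sum = 3.
|dot| = 3.

3


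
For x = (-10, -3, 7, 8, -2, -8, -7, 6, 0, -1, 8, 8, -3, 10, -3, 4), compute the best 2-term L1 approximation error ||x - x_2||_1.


Sorted |x_i| descending: [10, 10, 8, 8, 8, 8, 7, 7, 6, 4, 3, 3, 3, 2, 1, 0]
Keep top 2: [10, 10]
Tail entries: [8, 8, 8, 8, 7, 7, 6, 4, 3, 3, 3, 2, 1, 0]
L1 error = sum of tail = 68.

68


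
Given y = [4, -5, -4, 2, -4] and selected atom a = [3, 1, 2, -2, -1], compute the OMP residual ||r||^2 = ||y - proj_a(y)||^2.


a^T a = 19.
a^T y = -1.
coeff = -1/19 = -1/19.
||r||^2 = 1462/19.

1462/19


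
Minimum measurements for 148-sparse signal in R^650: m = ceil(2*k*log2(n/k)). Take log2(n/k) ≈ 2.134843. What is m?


log2(n/k) = log2(650/148) ≈ 2.134843.
2*k*log2(n/k) ≈ 2*148*2.134843 = 631.913528.
m = ceil(631.913528) = 632.

632


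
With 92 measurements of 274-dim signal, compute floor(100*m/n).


100*m/n = 100*92/274 ≈ 33.5766.
floor = 33.

33


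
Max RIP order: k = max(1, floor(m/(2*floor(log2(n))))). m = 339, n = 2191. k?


floor(log2(2191)) = 11.
2*11 = 22.
m/(2*floor(log2(n))) = 339/22 ≈ 15.4091.
floor = 15.
k = max(1, 15) = 15.

15


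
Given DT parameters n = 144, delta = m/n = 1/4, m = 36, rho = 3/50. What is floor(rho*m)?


m = 1/4*144 = 36.
rho = 3/50.
rho*m = 3/50*36 = 2.16.
k = floor(2.16) = 2.

2


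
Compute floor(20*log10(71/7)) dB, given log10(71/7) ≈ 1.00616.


||x||/||e|| = 71/7.
log10(71/7) ≈ 1.00616.
20*log10(||x||/||e||) ≈ 20*1.00616 = 20.1232.
floor(20.1232) = 20.

20


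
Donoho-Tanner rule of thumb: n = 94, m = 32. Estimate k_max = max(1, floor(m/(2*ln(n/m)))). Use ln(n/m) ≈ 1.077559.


n/m = 94/32 = 47/16.
ln(n/m) ≈ 1.077559.
2*ln(n/m) ≈ 2.155118.
m/(2*ln(n/m)) ≈ 32/2.155118 ≈ 14.8484.
floor = 14.
k_max = max(1, 14) = 14.

14


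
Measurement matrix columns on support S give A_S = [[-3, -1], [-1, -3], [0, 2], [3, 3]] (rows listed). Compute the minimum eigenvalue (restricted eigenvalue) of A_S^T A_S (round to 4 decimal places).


A_S^T A_S = [[19, 15], [15, 23]].
trace = 42.
det = 212.
disc = trace^2 - 4*det = 1764 - 4*212 = 916.
sqrt(916) ≈ 30.265492.
lam_min = (42 - sqrt(916))/2 ≈ (42 - 30.265492)/2 = 5.867254 ≈ 5.8673.

5.8673


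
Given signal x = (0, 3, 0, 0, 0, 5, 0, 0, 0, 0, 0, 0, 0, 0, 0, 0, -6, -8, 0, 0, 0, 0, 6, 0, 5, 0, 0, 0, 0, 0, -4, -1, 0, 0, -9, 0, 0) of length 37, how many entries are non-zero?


Non-zero positions: [1, 5, 16, 17, 22, 24, 30, 31, 34].
Sparsity = 9.

9


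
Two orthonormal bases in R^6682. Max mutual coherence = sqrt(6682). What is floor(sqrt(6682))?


81^2 = 6561 <= 6682 < 6724 = 82^2, so 81 <= sqrt(6682) < 82.
floor(sqrt(6682)) = 81.

81


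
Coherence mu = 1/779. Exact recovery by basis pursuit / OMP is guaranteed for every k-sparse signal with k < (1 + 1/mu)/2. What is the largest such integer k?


1/mu = 779.
1 + 1/mu = 780.
(1 + 1/mu)/2 = 390 is an integer and the inequality is strict, so k_max = 390 - 1 = 389.

389


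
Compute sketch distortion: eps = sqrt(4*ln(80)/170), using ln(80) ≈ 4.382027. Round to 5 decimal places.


ln(80) ≈ 4.382027.
4*ln(N)/m ≈ 4*4.382027/170 ≈ 0.10310652.
eps = sqrt(0.10310652) ≈ 0.321102 ≈ 0.32110.

0.32110


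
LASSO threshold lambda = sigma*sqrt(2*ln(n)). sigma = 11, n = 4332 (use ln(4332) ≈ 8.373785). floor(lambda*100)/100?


ln(4332) ≈ 8.373785.
2*ln(n) ≈ 16.74757.
sqrt(2*ln(n)) ≈ sqrt(16.74757) ≈ 4.09238.
lambda ≈ 11*4.09238 = 45.01618.
floor(lambda*100)/100 = 45.01.

45.01
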